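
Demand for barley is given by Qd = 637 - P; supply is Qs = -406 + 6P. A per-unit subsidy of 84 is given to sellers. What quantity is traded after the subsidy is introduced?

Pre-subsidy: 637 - P = -406 + 6P gives P* = 149, Q* = 488.
With the subsidy, sellers receive Ps = Pb + 84 for each unit, where Pb is the price buyers pay.
Supply in terms of Pb becomes Qs = -406 + 6(Pb + 84) = 98 + 6Pb. Setting this equal to demand: 637 - Pb = 98 + 6Pb, so Pb = 77.
Sellers receive Ps = 77 + 84 = 161; Q' = 637 − 1·77 = 560.

Q' = 560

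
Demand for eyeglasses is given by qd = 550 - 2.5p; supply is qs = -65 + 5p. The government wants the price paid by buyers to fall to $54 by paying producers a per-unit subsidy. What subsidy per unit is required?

At a buyer price of 54, quantity demanded is 550 − 2.5·54 = 415.
Sellers supply 415 only when they receive ps with -65 + 5·ps = 415, i.e. ps = 96.
s = ps − pb = 96 − 54 = 42.

Required subsidy s = $42 per unit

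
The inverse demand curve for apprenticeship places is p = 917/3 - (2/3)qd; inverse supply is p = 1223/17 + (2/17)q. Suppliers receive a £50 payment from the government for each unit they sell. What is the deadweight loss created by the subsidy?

Deadweight loss = £1593.75

Pre-subsidy: 917/3 - (2/3)q = 1223/17 + (2/17)q gives q* = 298 and p* = 107.
With the subsidy, sellers receive ps = pb + 50 for each unit, where pb is the price buyers pay.
On the curves, pb = 917/3 - (2/3)q and ps = 1223/17 + (2/17)q; the wedge ps − pb = 50 gives 1223/17 + (2/17)q − (917/3 - (2/3)q) = 50, so q' = 361.75.
Then pb = 917/3 − (2/3)·361.75 = 64.5 and ps = 1223/17 + (2/17)·361.75 = 114.5.
The subsidy expands output by 361.75 − 298 = 63.75 past the efficient level; on those units the gap between marginal cost and willingness to pay runs from 0 up to 50.
DWL = ½ × 50 × 63.75 = 1593.75.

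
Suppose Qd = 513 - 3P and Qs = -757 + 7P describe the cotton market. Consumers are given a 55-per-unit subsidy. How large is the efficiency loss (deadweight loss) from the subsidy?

Pre-subsidy: 513 - 3P = -757 + 7P gives P* = 127, Q* = 132.
With the rebate, buyers effectively pay Pb = Ps − 55, where Ps is the price sellers receive.
Demand in terms of Ps becomes Qd = 513 − 3(Ps − 55) = 678 - 3Ps. Setting this equal to supply: 678 - 3Ps = -757 + 7Ps, so Ps = 143.5.
Buyers pay Pb = 143.5 − 55 = 88.5; Q' = -757 + 7·143.5 = 247.5.
The subsidy expands output by 247.5 − 132 = 115.5 past the efficient level; on those units the gap between marginal cost and willingness to pay runs from 0 up to 55.
DWL = ½ × 55 × 115.5 = 3176.25.

Deadweight loss = 3176.25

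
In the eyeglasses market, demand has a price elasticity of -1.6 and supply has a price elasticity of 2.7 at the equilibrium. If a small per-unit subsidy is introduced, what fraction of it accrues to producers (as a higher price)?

Producer share = 16/43

For a small subsidy around the equilibrium, the benefit split depends on the relative slopes, which at a point are proportional to the elasticities.
Buyer share = εs/(εs + |εd|) = 2.7/(2.7 + 1.6) = 27/43; seller share = |εd|/(εs + |εd|) = 16/43.
So producers capture 16/43 of the subsidy.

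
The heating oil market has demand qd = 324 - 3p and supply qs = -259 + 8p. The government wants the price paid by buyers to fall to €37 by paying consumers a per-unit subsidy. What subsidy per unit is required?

Required subsidy s = €22 per unit

At a buyer price of 37, quantity demanded is 324 − 3·37 = 213.
Sellers supply 213 only when they receive ps with -259 + 8·ps = 213, i.e. ps = 59.
s = ps − pb = 59 − 37 = 22.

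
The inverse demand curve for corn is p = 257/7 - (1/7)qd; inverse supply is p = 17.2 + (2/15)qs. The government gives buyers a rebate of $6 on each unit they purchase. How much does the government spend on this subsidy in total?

Pre-subsidy: 257/7 - (1/7)q = 17.2 + (2/15)q gives q* = 2049/29 and p* = 772/29.
With the rebate, buyers effectively pay pb = ps − 6, where ps is the price sellers receive.
On the curves, pb = 257/7 - (1/7)q and ps = 17.2 + (2/15)q; the wedge ps − pb = 6 gives 17.2 + (2/15)q − (257/7 - (1/7)q) = 6, so q' = 2679/29.
Then pb = 257/7 − (1/7)·(2679/29) = 682/29 and ps = 17.2 + (2/15)·(2679/29) = 856/29.
Government outlay = subsidy × quantity = 6 × 2679/29 = 16074/29.

Government cost = 16074/29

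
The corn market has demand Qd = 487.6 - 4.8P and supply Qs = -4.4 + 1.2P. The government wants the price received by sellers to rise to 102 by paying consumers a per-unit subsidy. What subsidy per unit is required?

Required subsidy s = 25 per unit

At a seller price of 102, quantity supplied is -4.4 + 1.2·102 = 118.
Buyers absorb 118 only when they pay Pb with 487.6 − 4.8·Pb = 118, i.e. Pb = 77.
s = Ps − Pb = 102 − 77 = 25.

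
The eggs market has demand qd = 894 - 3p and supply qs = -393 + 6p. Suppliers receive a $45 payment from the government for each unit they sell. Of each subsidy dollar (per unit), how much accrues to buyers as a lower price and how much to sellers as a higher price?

Buyers gain $30 per unit; sellers gain $15 per unit

Pre-subsidy: 894 - 3p = -393 + 6p gives p* = 143, q* = 465.
With the subsidy, sellers receive ps = pb + 45 for each unit, where pb is the price buyers pay.
Supply in terms of pb becomes qs = -393 + 6(pb + 45) = -123 + 6pb. Setting this equal to demand: 894 - 3pb = -123 + 6pb, so pb = 113.
Sellers receive ps = 113 + 45 = 158; q' = 894 − 3·113 = 555.
Buyers' price falls by p* − pb = 143 − 113 = 30; sellers' price rises by ps − p* = 158 − 143 = 15.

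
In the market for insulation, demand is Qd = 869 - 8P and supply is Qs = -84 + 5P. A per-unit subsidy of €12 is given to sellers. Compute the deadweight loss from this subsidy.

Pre-subsidy: 869 - 8P = -84 + 5P gives P* = 953/13, Q* = 3673/13.
With the subsidy, sellers receive Ps = Pb + 12 for each unit, where Pb is the price buyers pay.
Supply in terms of Pb becomes Qs = -84 + 5(Pb + 12) = -24 + 5Pb. Setting this equal to demand: 869 - 8Pb = -24 + 5Pb, so Pb = 893/13.
Sellers receive Ps = 893/13 + 12 = 1049/13; Q' = 869 − 8·(893/13) = 4153/13.
The subsidy expands output by 4153/13 − 3673/13 = 480/13 past the efficient level; on those units the gap between marginal cost and willingness to pay runs from 0 up to 12.
DWL = ½ × 12 × 480/13 = 2880/13.

Deadweight loss = 2880/13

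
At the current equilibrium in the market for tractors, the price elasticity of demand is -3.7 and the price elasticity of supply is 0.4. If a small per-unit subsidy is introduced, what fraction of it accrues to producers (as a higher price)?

Producer share = 37/41

For a small subsidy around the equilibrium, the benefit split depends on the relative slopes, which at a point are proportional to the elasticities.
Buyer share = εs/(εs + |εd|) = 0.4/(0.4 + 3.7) = 4/41; seller share = |εd|/(εs + |εd|) = 37/41.
So producers capture 37/41 of the subsidy.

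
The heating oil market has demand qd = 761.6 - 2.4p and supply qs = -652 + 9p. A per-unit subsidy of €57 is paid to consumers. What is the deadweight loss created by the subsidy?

Pre-subsidy: 761.6 - 2.4p = -652 + 9p gives p* = 124, q* = 464.
With the rebate, buyers effectively pay pb = ps − 57, where ps is the price sellers receive.
Demand in terms of ps becomes qd = 761.6 − 2.4(ps − 57) = 898.4 - 2.4ps. Setting this equal to supply: 898.4 - 2.4ps = -652 + 9ps, so ps = 136.
Buyers pay pb = 136 − 57 = 79; q' = -652 + 9·136 = 572.
The subsidy expands output by 572 − 464 = 108 past the efficient level; on those units the gap between marginal cost and willingness to pay runs from 0 up to 57.
DWL = ½ × 57 × 108 = 3078.

Deadweight loss = €3078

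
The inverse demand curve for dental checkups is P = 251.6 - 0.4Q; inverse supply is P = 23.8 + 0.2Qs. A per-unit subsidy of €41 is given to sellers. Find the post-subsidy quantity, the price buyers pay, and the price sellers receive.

Q' = 448; buyers pay €72.4; sellers receive €113.4

Pre-subsidy: 251.6 - 0.4Q = 23.8 + 0.2Q gives Q* = 1139/3 and P* = 1496/15.
With the subsidy, sellers receive Ps = Pb + 41 for each unit, where Pb is the price buyers pay.
On the curves, Pb = 251.6 - 0.4Q and Ps = 23.8 + 0.2Q; the wedge Ps − Pb = 41 gives 23.8 + 0.2Q − (251.6 - 0.4Q) = 41, so Q' = 448.
Then Pb = 251.6 − 0.4·448 = 72.4 and Ps = 23.8 + 0.2·448 = 113.4.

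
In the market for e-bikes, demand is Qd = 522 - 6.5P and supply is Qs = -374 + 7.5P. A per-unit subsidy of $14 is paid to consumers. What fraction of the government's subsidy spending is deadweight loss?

Pre-subsidy: 522 - 6.5P = -374 + 7.5P gives P* = 64, Q* = 106.
With the rebate, buyers effectively pay Pb = Ps − 14, where Ps is the price sellers receive.
Demand in terms of Ps becomes Qd = 522 − 6.5(Ps − 14) = 613 - 6.5Ps. Setting this equal to supply: 613 - 6.5Ps = -374 + 7.5Ps, so Ps = 70.5.
Buyers pay Pb = 70.5 − 14 = 56.5; Q' = -374 + 7.5·70.5 = 154.75.
ΔCS = ½(106 + 154.75)(64 − 56.5) = 977.8125; ΔPS = ½(106 + 154.75)(70.5 − 64) = 847.4375.
Government spending = 14 × 154.75 = 2166.5.
DWL = ½ × 14 × (154.75 − 106) = 341.25; fraction = 341.25 / 2166.5 = 195/1238.

DWL / government spending = 195/1238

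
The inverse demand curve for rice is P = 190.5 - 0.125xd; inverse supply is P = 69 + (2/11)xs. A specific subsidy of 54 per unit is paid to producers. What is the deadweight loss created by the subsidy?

Pre-subsidy: 190.5 - 0.125x = 69 + (2/11)x gives x* = 396 and P* = 141.
With the subsidy, sellers receive Ps = Pb + 54 for each unit, where Pb is the price buyers pay.
On the curves, Pb = 190.5 - 0.125x and Ps = 69 + (2/11)x; the wedge Ps − Pb = 54 gives 69 + (2/11)x − (190.5 - 0.125x) = 54, so x' = 572.
Then Pb = 190.5 − 0.125·572 = 119 and Ps = 69 + (2/11)·572 = 173.
The subsidy expands output by 572 − 396 = 176 past the efficient level; on those units the gap between marginal cost and willingness to pay runs from 0 up to 54.
DWL = ½ × 54 × 176 = 4752.

Deadweight loss = 4752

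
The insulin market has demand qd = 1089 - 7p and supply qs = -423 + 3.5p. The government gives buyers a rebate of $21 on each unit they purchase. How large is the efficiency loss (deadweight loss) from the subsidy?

Pre-subsidy: 1089 - 7p = -423 + 3.5p gives p* = 144, q* = 81.
With the rebate, buyers effectively pay pb = ps − 21, where ps is the price sellers receive.
Demand in terms of ps becomes qd = 1089 − 7(ps − 21) = 1236 - 7ps. Setting this equal to supply: 1236 - 7ps = -423 + 3.5ps, so ps = 158.
Buyers pay pb = 158 − 21 = 137; q' = -423 + 3.5·158 = 130.
The subsidy expands output by 130 − 81 = 49 past the efficient level; on those units the gap between marginal cost and willingness to pay runs from 0 up to 21.
DWL = ½ × 21 × 49 = 514.5.

Deadweight loss = $514.5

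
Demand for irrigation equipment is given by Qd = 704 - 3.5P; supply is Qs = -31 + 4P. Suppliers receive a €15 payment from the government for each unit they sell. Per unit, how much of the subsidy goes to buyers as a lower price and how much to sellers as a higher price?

Pre-subsidy: 704 - 3.5P = -31 + 4P gives P* = 98, Q* = 361.
With the subsidy, sellers receive Ps = Pb + 15 for each unit, where Pb is the price buyers pay.
Supply in terms of Pb becomes Qs = -31 + 4(Pb + 15) = 29 + 4Pb. Setting this equal to demand: 704 - 3.5Pb = 29 + 4Pb, so Pb = 90.
Sellers receive Ps = 90 + 15 = 105; Q' = 704 − 3.5·90 = 389.
Buyers' price falls by P* − Pb = 98 − 90 = 8; sellers' price rises by Ps − P* = 105 − 98 = 7.

Buyers gain €8 per unit; sellers gain €7 per unit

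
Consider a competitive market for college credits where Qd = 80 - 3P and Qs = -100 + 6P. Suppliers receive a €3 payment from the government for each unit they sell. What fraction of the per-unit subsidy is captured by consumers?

Consumer share = 2/3

Pre-subsidy: 80 - 3P = -100 + 6P gives P* = 20, Q* = 20.
With the subsidy, sellers receive Ps = Pb + 3 for each unit, where Pb is the price buyers pay.
Supply in terms of Pb becomes Qs = -100 + 6(Pb + 3) = -82 + 6Pb. Setting this equal to demand: 80 - 3Pb = -82 + 6Pb, so Pb = 18.
Sellers receive Ps = 18 + 3 = 21; Q' = 80 − 3·18 = 26.
Buyers' price falls by P* − Pb = 20 − 18 = 2; sellers' price rises by Ps − P* = 21 − 20 = 1.
So consumers capture 2/3 = 2/3 of each unit of subsidy.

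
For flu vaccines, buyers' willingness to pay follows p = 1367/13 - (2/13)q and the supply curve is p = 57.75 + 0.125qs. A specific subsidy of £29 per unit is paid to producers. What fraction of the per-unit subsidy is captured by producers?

Pre-subsidy: 1367/13 - (2/13)q = 57.75 + 0.125q gives q* = 170 and p* = 79.
With the subsidy, sellers receive ps = pb + 29 for each unit, where pb is the price buyers pay.
On the curves, pb = 1367/13 - (2/13)q and ps = 57.75 + 0.125q; the wedge ps − pb = 29 gives 57.75 + 0.125q − (1367/13 - (2/13)q) = 29, so q' = 274.
Then pb = 1367/13 − (2/13)·274 = 63 and ps = 57.75 + 0.125·274 = 92.
Buyers' price falls by p* − pb = 79 − 63 = 16; sellers' price rises by ps − p* = 92 − 79 = 13.
So producers capture 13/29 = 13/29 of each unit of subsidy.

Producer share = 13/29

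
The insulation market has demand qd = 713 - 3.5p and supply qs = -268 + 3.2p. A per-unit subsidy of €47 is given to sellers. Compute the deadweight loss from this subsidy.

Deadweight loss = 123704/67

Pre-subsidy: 713 - 3.5p = -268 + 3.2p gives p* = 9810/67, q* = 13436/67.
With the subsidy, sellers receive ps = pb + 47 for each unit, where pb is the price buyers pay.
Supply in terms of pb becomes qs = -268 + 3.2(pb + 47) = -117.6 + 3.2pb. Setting this equal to demand: 713 - 3.5pb = -117.6 + 3.2pb, so pb = 8306/67.
Sellers receive ps = 8306/67 + 47 = 11455/67; q' = 713 − 3.5·(8306/67) = 18700/67.
The subsidy expands output by 18700/67 − 13436/67 = 5264/67 past the efficient level; on those units the gap between marginal cost and willingness to pay runs from 0 up to 47.
DWL = ½ × 47 × 5264/67 = 123704/67.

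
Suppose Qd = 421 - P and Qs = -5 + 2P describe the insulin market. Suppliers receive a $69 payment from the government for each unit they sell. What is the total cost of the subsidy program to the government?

Government cost = $22425

Pre-subsidy: 421 - P = -5 + 2P gives P* = 142, Q* = 279.
With the subsidy, sellers receive Ps = Pb + 69 for each unit, where Pb is the price buyers pay.
Supply in terms of Pb becomes Qs = -5 + 2(Pb + 69) = 133 + 2Pb. Setting this equal to demand: 421 - Pb = 133 + 2Pb, so Pb = 96.
Sellers receive Ps = 96 + 69 = 165; Q' = 421 − 1·96 = 325.
Government outlay = subsidy × quantity = 69 × 325 = 22425.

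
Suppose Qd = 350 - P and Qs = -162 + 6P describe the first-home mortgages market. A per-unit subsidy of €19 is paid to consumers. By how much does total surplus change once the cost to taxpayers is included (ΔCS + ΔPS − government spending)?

Pre-subsidy: 350 - P = -162 + 6P gives P* = 512/7, Q* = 1938/7.
With the rebate, buyers effectively pay Pb = Ps − 19, where Ps is the price sellers receive.
Demand in terms of Ps becomes Qd = 350 − 1(Ps − 19) = 369 - Ps. Setting this equal to supply: 369 - Ps = -162 + 6Ps, so Ps = 531/7.
Buyers pay Pb = 531/7 − 19 = 398/7; Q' = -162 + 6·(531/7) = 2052/7.
ΔCS = ½(1938/7 + 2052/7)(512/7 − 398/7) = 32490/7; ΔPS = ½(1938/7 + 2052/7)(531/7 − 512/7) = 5415/7.
Government spending = 19 × 2052/7 = 38988/7.
Net change = 32490/7 + 5415/7 − 38988/7 = -1083/7. The loss equals the DWL triangle ½·19·114/7.

Net change in total surplus = -1083/7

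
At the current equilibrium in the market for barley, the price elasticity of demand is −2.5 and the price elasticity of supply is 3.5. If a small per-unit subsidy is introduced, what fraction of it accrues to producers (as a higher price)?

Producer share = 5/12

For a small subsidy around the equilibrium, the benefit split depends on the relative slopes, which at a point are proportional to the elasticities.
Buyer share = εs/(εs + |εd|) = 3.5/(3.5 + 2.5) = 7/12; seller share = |εd|/(εs + |εd|) = 5/12.
So producers capture 5/12 of the subsidy.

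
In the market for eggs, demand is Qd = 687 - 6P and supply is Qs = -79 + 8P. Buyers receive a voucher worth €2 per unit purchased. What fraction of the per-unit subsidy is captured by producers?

Pre-subsidy: 687 - 6P = -79 + 8P gives P* = 383/7, Q* = 2511/7.
With the rebate, buyers effectively pay Pb = Ps − 2, where Ps is the price sellers receive.
Demand in terms of Ps becomes Qd = 687 − 6(Ps − 2) = 699 - 6Ps. Setting this equal to supply: 699 - 6Ps = -79 + 8Ps, so Ps = 389/7.
Buyers pay Pb = 389/7 − 2 = 375/7; Q' = -79 + 8·(389/7) = 2559/7.
Buyers' price falls by P* − Pb = 383/7 − 375/7 = 8/7; sellers' price rises by Ps − P* = 389/7 − 383/7 = 6/7.
So producers capture (6/7)/2 = 3/7 of each unit of subsidy.

Producer share = 3/7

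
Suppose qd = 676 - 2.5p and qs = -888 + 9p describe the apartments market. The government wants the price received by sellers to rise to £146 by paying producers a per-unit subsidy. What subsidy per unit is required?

At a seller price of 146, quantity supplied is -888 + 9·146 = 426.
Buyers absorb 426 only when they pay pb with 676 − 2.5·pb = 426, i.e. pb = 100.
s = ps − pb = 146 − 100 = 46.

Required subsidy s = £46 per unit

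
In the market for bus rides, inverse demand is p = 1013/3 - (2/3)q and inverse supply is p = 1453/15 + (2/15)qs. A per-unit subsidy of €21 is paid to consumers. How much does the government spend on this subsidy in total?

Pre-subsidy: 1013/3 - (2/3)q = 1453/15 + (2/15)q gives q* = 301 and p* = 137.
With the rebate, buyers effectively pay pb = ps − 21, where ps is the price sellers receive.
On the curves, pb = 1013/3 - (2/3)q and ps = 1453/15 + (2/15)q; the wedge ps − pb = 21 gives 1453/15 + (2/15)q − (1013/3 - (2/3)q) = 21, so q' = 327.25.
Then pb = 1013/3 − (2/3)·327.25 = 119.5 and ps = 1453/15 + (2/15)·327.25 = 140.5.
Government outlay = subsidy × quantity = 21 × 327.25 = 6872.25.

Government cost = €6872.25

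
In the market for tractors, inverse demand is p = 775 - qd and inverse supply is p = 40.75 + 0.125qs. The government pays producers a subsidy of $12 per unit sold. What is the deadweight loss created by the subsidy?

Deadweight loss = $64

Pre-subsidy: 775 - q = 40.75 + 0.125q gives q* = 1958/3 and p* = 367/3.
With the subsidy, sellers receive ps = pb + 12 for each unit, where pb is the price buyers pay.
On the curves, pb = 775 - q and ps = 40.75 + 0.125q; the wedge ps − pb = 12 gives 40.75 + 0.125q − (775 - q) = 12, so q' = 1990/3.
Then pb = 775 − 1·(1990/3) = 335/3 and ps = 40.75 + 0.125·(1990/3) = 371/3.
The subsidy expands output by 1990/3 − 1958/3 = 32/3 past the efficient level; on those units the gap between marginal cost and willingness to pay runs from 0 up to 12.
DWL = ½ × 12 × 32/3 = 64.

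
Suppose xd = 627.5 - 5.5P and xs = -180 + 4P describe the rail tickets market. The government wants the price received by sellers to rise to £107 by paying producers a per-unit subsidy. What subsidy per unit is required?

At a seller price of 107, quantity supplied is -180 + 4·107 = 248.
Buyers absorb 248 only when they pay Pb with 627.5 − 5.5·Pb = 248, i.e. Pb = 69.
s = Ps − Pb = 107 − 69 = 38.

Required subsidy s = £38 per unit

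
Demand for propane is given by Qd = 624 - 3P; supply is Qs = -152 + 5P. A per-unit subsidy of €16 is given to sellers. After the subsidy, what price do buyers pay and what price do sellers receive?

Pre-subsidy: 624 - 3P = -152 + 5P gives P* = 97, Q* = 333.
With the subsidy, sellers receive Ps = Pb + 16 for each unit, where Pb is the price buyers pay.
Supply in terms of Pb becomes Qs = -152 + 5(Pb + 16) = -72 + 5Pb. Setting this equal to demand: 624 - 3Pb = -72 + 5Pb, so Pb = 87.
Sellers receive Ps = 87 + 16 = 103; Q' = 624 − 3·87 = 363.

Buyers pay €87; sellers receive €103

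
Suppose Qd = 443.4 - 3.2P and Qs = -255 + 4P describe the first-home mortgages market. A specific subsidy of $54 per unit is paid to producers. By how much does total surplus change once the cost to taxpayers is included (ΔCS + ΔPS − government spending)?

Net change in total surplus = -$2592

Pre-subsidy: 443.4 - 3.2P = -255 + 4P gives P* = 97, Q* = 133.
With the subsidy, sellers receive Ps = Pb + 54 for each unit, where Pb is the price buyers pay.
Supply in terms of Pb becomes Qs = -255 + 4(Pb + 54) = -39 + 4Pb. Setting this equal to demand: 443.4 - 3.2Pb = -39 + 4Pb, so Pb = 67.
Sellers receive Ps = 67 + 54 = 121; Q' = 443.4 − 3.2·67 = 229.
ΔCS = ½(133 + 229)(97 − 67) = 5430; ΔPS = ½(133 + 229)(121 − 97) = 4344.
Government spending = 54 × 229 = 12366.
Net change = 5430 + 4344 − 12366 = -2592. The loss equals the DWL triangle ½·54·96.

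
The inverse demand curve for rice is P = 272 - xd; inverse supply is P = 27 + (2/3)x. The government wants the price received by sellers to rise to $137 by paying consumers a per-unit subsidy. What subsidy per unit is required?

Required subsidy s = $30 per unit

At a seller price of 137, quantity supplied is -40.5 + 1.5·137 = 165.
Buyers absorb 165 only when they pay Pb = 272 − 1·165 = 107.
s = Ps − Pb = 137 − 107 = 30.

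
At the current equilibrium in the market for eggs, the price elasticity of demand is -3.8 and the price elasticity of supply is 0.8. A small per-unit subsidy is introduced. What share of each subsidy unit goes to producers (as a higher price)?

Producer share = 19/23

For a small subsidy around the equilibrium, the benefit split depends on the relative slopes, which at a point are proportional to the elasticities.
Buyer share = εs/(εs + |εd|) = 0.8/(0.8 + 3.8) = 4/23; seller share = |εd|/(εs + |εd|) = 19/23.
So producers capture 19/23 of the subsidy.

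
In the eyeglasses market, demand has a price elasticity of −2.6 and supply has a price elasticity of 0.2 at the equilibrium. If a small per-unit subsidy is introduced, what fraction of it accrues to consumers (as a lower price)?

Consumer share = 1/14

For a small subsidy around the equilibrium, the benefit split depends on the relative slopes, which at a point are proportional to the elasticities.
Buyer share = εs/(εs + |εd|) = 0.2/(0.2 + 2.6) = 1/14; seller share = |εd|/(εs + |εd|) = 13/14.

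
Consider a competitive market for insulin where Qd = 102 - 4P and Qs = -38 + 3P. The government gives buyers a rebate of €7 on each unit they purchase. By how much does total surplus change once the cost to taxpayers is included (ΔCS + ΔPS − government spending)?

Pre-subsidy: 102 - 4P = -38 + 3P gives P* = 20, Q* = 22.
With the rebate, buyers effectively pay Pb = Ps − 7, where Ps is the price sellers receive.
Demand in terms of Ps becomes Qd = 102 − 4(Ps − 7) = 130 - 4Ps. Setting this equal to supply: 130 - 4Ps = -38 + 3Ps, so Ps = 24.
Buyers pay Pb = 24 − 7 = 17; Q' = -38 + 3·24 = 34.
ΔCS = ½(22 + 34)(20 − 17) = 84; ΔPS = ½(22 + 34)(24 − 20) = 112.
Government spending = 7 × 34 = 238.
Net change = 84 + 112 − 238 = -42. The loss equals the DWL triangle ½·7·12.

Net change in total surplus = -€42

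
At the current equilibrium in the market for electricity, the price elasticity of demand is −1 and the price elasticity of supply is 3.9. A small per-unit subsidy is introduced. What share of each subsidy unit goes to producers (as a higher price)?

Producer share = 10/49

For a small subsidy around the equilibrium, the benefit split depends on the relative slopes, which at a point are proportional to the elasticities.
Buyer share = εs/(εs + |εd|) = 3.9/(3.9 + 1) = 39/49; seller share = |εd|/(εs + |εd|) = 10/49.
So producers capture 10/49 of the subsidy.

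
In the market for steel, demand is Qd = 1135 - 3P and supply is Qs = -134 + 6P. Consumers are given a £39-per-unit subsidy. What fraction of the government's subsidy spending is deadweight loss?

DWL / government spending = 39/790

Pre-subsidy: 1135 - 3P = -134 + 6P gives P* = 141, Q* = 712.
With the rebate, buyers effectively pay Pb = Ps − 39, where Ps is the price sellers receive.
Demand in terms of Ps becomes Qd = 1135 − 3(Ps − 39) = 1252 - 3Ps. Setting this equal to supply: 1252 - 3Ps = -134 + 6Ps, so Ps = 154.
Buyers pay Pb = 154 − 39 = 115; Q' = -134 + 6·154 = 790.
ΔCS = ½(712 + 790)(141 − 115) = 19526; ΔPS = ½(712 + 790)(154 − 141) = 9763.
Government spending = 39 × 790 = 30810.
DWL = ½ × 39 × (790 − 712) = 1521; fraction = 1521 / 30810 = 39/790.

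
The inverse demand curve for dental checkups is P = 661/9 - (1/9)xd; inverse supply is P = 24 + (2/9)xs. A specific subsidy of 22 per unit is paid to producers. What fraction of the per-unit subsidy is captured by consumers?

Consumer share = 1/3

Pre-subsidy: 661/9 - (1/9)x = 24 + (2/9)x gives x* = 445/3 and P* = 1538/27.
With the subsidy, sellers receive Ps = Pb + 22 for each unit, where Pb is the price buyers pay.
On the curves, Pb = 661/9 - (1/9)x and Ps = 24 + (2/9)x; the wedge Ps − Pb = 22 gives 24 + (2/9)x − (661/9 - (1/9)x) = 22, so x' = 643/3.
Then Pb = 661/9 − (1/9)·(643/3) = 1340/27 and Ps = 24 + (2/9)·(643/3) = 1934/27.
Buyers' price falls by P* − Pb = 1538/27 − 1340/27 = 22/3; sellers' price rises by Ps − P* = 1934/27 − 1538/27 = 44/3.
So consumers capture (22/3)/22 = 1/3 of each unit of subsidy.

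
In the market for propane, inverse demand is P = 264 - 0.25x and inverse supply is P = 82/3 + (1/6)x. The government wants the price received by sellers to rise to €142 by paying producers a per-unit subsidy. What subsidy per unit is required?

At a seller price of 142, quantity supplied is -164 + 6·142 = 688.
Buyers absorb 688 only when they pay Pb = 264 − 0.25·688 = 92.
s = Ps − Pb = 142 − 92 = 50.

Required subsidy s = €50 per unit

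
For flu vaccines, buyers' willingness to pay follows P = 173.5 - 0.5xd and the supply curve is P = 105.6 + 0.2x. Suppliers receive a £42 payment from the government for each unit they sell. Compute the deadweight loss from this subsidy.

Deadweight loss = £1260

Pre-subsidy: 173.5 - 0.5x = 105.6 + 0.2x gives x* = 97 and P* = 125.
With the subsidy, sellers receive Ps = Pb + 42 for each unit, where Pb is the price buyers pay.
On the curves, Pb = 173.5 - 0.5x and Ps = 105.6 + 0.2x; the wedge Ps − Pb = 42 gives 105.6 + 0.2x − (173.5 - 0.5x) = 42, so x' = 157.
Then Pb = 173.5 − 0.5·157 = 95 and Ps = 105.6 + 0.2·157 = 137.
The subsidy expands output by 157 − 97 = 60 past the efficient level; on those units the gap between marginal cost and willingness to pay runs from 0 up to 42.
DWL = ½ × 42 × 60 = 1260.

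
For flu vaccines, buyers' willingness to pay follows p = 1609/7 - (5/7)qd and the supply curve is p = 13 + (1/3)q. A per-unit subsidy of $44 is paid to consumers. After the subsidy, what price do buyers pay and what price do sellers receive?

Pre-subsidy: 1609/7 - (5/7)q = 13 + (1/3)q gives q* = 207 and p* = 82.
With the rebate, buyers effectively pay pb = ps − 44, where ps is the price sellers receive.
On the curves, pb = 1609/7 - (5/7)q and ps = 13 + (1/3)q; the wedge ps − pb = 44 gives 13 + (1/3)q − (1609/7 - (5/7)q) = 44, so q' = 249.
Then pb = 1609/7 − (5/7)·249 = 52 and ps = 13 + (1/3)·249 = 96.

Buyers pay $52; sellers receive $96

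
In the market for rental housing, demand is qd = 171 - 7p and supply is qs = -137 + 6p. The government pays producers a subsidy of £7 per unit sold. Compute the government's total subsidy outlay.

Government cost = 2527/13

Pre-subsidy: 171 - 7p = -137 + 6p gives p* = 308/13, q* = 67/13.
With the subsidy, sellers receive ps = pb + 7 for each unit, where pb is the price buyers pay.
Supply in terms of pb becomes qs = -137 + 6(pb + 7) = -95 + 6pb. Setting this equal to demand: 171 - 7pb = -95 + 6pb, so pb = 266/13.
Sellers receive ps = 266/13 + 7 = 357/13; q' = 171 − 7·(266/13) = 361/13.
Government outlay = subsidy × quantity = 7 × 361/13 = 2527/13.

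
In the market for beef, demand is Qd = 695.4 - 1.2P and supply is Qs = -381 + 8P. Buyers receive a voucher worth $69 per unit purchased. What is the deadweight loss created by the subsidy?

Deadweight loss = $2484

Pre-subsidy: 695.4 - 1.2P = -381 + 8P gives P* = 117, Q* = 555.
With the rebate, buyers effectively pay Pb = Ps − 69, where Ps is the price sellers receive.
Demand in terms of Ps becomes Qd = 695.4 − 1.2(Ps − 69) = 778.2 - 1.2Ps. Setting this equal to supply: 778.2 - 1.2Ps = -381 + 8Ps, so Ps = 126.
Buyers pay Pb = 126 − 69 = 57; Q' = -381 + 8·126 = 627.
The subsidy expands output by 627 − 555 = 72 past the efficient level; on those units the gap between marginal cost and willingness to pay runs from 0 up to 69.
DWL = ½ × 69 × 72 = 2484.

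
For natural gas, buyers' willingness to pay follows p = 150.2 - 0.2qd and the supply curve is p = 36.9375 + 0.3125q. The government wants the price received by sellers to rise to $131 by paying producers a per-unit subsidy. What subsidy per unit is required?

At a seller price of 131, quantity supplied is -118.2 + 3.2·131 = 301.
Buyers absorb 301 only when they pay pb = 150.2 − 0.2·301 = 90.
s = ps − pb = 131 − 90 = 41.

Required subsidy s = $41 per unit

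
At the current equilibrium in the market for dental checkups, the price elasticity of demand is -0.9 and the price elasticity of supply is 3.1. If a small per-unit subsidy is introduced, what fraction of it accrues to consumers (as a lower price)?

Consumer share = 0.775

For a small subsidy around the equilibrium, the benefit split depends on the relative slopes, which at a point are proportional to the elasticities.
Buyer share = εs/(εs + |εd|) = 3.1/(3.1 + 0.9) = 0.775; seller share = |εd|/(εs + |εd|) = 0.225.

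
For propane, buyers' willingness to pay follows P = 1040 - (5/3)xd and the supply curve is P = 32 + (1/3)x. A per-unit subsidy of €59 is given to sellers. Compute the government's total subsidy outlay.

Government cost = €31476.5

Pre-subsidy: 1040 - (5/3)x = 32 + (1/3)x gives x* = 504 and P* = 200.
With the subsidy, sellers receive Ps = Pb + 59 for each unit, where Pb is the price buyers pay.
On the curves, Pb = 1040 - (5/3)x and Ps = 32 + (1/3)x; the wedge Ps − Pb = 59 gives 32 + (1/3)x − (1040 - (5/3)x) = 59, so x' = 533.5.
Then Pb = 1040 − (5/3)·533.5 = 905/6 and Ps = 32 + (1/3)·533.5 = 1259/6.
Government outlay = subsidy × quantity = 59 × 533.5 = 31476.5.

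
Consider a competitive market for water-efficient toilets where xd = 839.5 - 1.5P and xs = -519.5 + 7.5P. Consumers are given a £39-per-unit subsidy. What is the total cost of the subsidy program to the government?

Government cost = £25808.25

Pre-subsidy: 839.5 - 1.5P = -519.5 + 7.5P gives P* = 151, x* = 613.
With the rebate, buyers effectively pay Pb = Ps − 39, where Ps is the price sellers receive.
Demand in terms of Ps becomes xd = 839.5 − 1.5(Ps − 39) = 898 - 1.5Ps. Setting this equal to supply: 898 - 1.5Ps = -519.5 + 7.5Ps, so Ps = 157.5.
Buyers pay Pb = 157.5 − 39 = 118.5; x' = -519.5 + 7.5·157.5 = 661.75.
Government outlay = subsidy × quantity = 39 × 661.75 = 25808.25.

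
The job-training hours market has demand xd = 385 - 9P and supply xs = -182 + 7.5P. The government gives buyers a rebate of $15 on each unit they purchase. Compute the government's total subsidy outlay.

Pre-subsidy: 385 - 9P = -182 + 7.5P gives P* = 378/11, x* = 833/11.
With the rebate, buyers effectively pay Pb = Ps − 15, where Ps is the price sellers receive.
Demand in terms of Ps becomes xd = 385 − 9(Ps − 15) = 520 - 9Ps. Setting this equal to supply: 520 - 9Ps = -182 + 7.5Ps, so Ps = 468/11.
Buyers pay Pb = 468/11 − 15 = 303/11; x' = -182 + 7.5·(468/11) = 1508/11.
Government outlay = subsidy × quantity = 15 × 1508/11 = 22620/11.

Government cost = 22620/11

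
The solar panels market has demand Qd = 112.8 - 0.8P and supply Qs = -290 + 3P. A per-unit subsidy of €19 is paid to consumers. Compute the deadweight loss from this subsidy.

Pre-subsidy: 112.8 - 0.8P = -290 + 3P gives P* = 106, Q* = 28.
With the rebate, buyers effectively pay Pb = Ps − 19, where Ps is the price sellers receive.
Demand in terms of Ps becomes Qd = 112.8 − 0.8(Ps − 19) = 128 - 0.8Ps. Setting this equal to supply: 128 - 0.8Ps = -290 + 3Ps, so Ps = 110.
Buyers pay Pb = 110 − 19 = 91; Q' = -290 + 3·110 = 40.
The subsidy expands output by 40 − 28 = 12 past the efficient level; on those units the gap between marginal cost and willingness to pay runs from 0 up to 19.
DWL = ½ × 19 × 12 = 114.

Deadweight loss = €114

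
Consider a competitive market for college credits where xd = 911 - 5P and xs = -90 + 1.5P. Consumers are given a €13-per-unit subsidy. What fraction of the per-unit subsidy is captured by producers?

Pre-subsidy: 911 - 5P = -90 + 1.5P gives P* = 154, x* = 141.
With the rebate, buyers effectively pay Pb = Ps − 13, where Ps is the price sellers receive.
Demand in terms of Ps becomes xd = 911 − 5(Ps − 13) = 976 - 5Ps. Setting this equal to supply: 976 - 5Ps = -90 + 1.5Ps, so Ps = 164.
Buyers pay Pb = 164 − 13 = 151; x' = -90 + 1.5·164 = 156.
Buyers' price falls by P* − Pb = 154 − 151 = 3; sellers' price rises by Ps − P* = 164 − 154 = 10.
So producers capture 10/13 = 10/13 of each unit of subsidy.

Producer share = 10/13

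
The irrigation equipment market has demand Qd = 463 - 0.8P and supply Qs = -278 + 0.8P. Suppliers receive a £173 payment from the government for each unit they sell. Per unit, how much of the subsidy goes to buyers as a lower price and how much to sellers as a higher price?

Pre-subsidy: 463 - 0.8P = -278 + 0.8P gives P* = 463.125, Q* = 92.5.
With the subsidy, sellers receive Ps = Pb + 173 for each unit, where Pb is the price buyers pay.
Supply in terms of Pb becomes Qs = -278 + 0.8(Pb + 173) = -139.6 + 0.8Pb. Setting this equal to demand: 463 - 0.8Pb = -139.6 + 0.8Pb, so Pb = 376.625.
Sellers receive Ps = 376.625 + 173 = 549.625; Q' = 463 − 0.8·376.625 = 161.7.
Buyers' price falls by P* − Pb = 463.125 − 376.625 = 86.5; sellers' price rises by Ps − P* = 549.625 − 463.125 = 86.5.

Buyers gain £86.5 per unit; sellers gain £86.5 per unit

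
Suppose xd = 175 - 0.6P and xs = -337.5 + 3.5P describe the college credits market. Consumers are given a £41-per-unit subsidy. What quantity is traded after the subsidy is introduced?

Pre-subsidy: 175 - 0.6P = -337.5 + 3.5P gives P* = 125, x* = 100.
With the rebate, buyers effectively pay Pb = Ps − 41, where Ps is the price sellers receive.
Demand in terms of Ps becomes xd = 175 − 0.6(Ps − 41) = 199.6 - 0.6Ps. Setting this equal to supply: 199.6 - 0.6Ps = -337.5 + 3.5Ps, so Ps = 131.
Buyers pay Pb = 131 − 41 = 90; x' = -337.5 + 3.5·131 = 121.

x' = 121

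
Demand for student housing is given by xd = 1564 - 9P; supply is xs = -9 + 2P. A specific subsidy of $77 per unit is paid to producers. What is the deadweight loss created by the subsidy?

Pre-subsidy: 1564 - 9P = -9 + 2P gives P* = 143, x* = 277.
With the subsidy, sellers receive Ps = Pb + 77 for each unit, where Pb is the price buyers pay.
Supply in terms of Pb becomes xs = -9 + 2(Pb + 77) = 145 + 2Pb. Setting this equal to demand: 1564 - 9Pb = 145 + 2Pb, so Pb = 129.
Sellers receive Ps = 129 + 77 = 206; x' = 1564 − 9·129 = 403.
The subsidy expands output by 403 − 277 = 126 past the efficient level; on those units the gap between marginal cost and willingness to pay runs from 0 up to 77.
DWL = ½ × 77 × 126 = 4851.

Deadweight loss = $4851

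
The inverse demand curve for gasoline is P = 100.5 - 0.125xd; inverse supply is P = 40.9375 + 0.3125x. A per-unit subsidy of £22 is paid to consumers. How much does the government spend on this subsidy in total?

Pre-subsidy: 100.5 - 0.125x = 40.9375 + 0.3125x gives x* = 953/7 and P* = 4675/56.
With the rebate, buyers effectively pay Pb = Ps − 22, where Ps is the price sellers receive.
On the curves, Pb = 100.5 - 0.125x and Ps = 40.9375 + 0.3125x; the wedge Ps − Pb = 22 gives 40.9375 + 0.3125x − (100.5 - 0.125x) = 22, so x' = 1305/7.
Then Pb = 100.5 − 0.125·(1305/7) = 4323/56 and Ps = 40.9375 + 0.3125·(1305/7) = 5555/56.
Government outlay = subsidy × quantity = 22 × 1305/7 = 28710/7.

Government cost = 28710/7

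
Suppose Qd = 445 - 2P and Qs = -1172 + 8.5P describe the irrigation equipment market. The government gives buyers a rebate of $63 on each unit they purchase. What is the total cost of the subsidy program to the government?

Government cost = $15057

Pre-subsidy: 445 - 2P = -1172 + 8.5P gives P* = 154, Q* = 137.
With the rebate, buyers effectively pay Pb = Ps − 63, where Ps is the price sellers receive.
Demand in terms of Ps becomes Qd = 445 − 2(Ps − 63) = 571 - 2Ps. Setting this equal to supply: 571 - 2Ps = -1172 + 8.5Ps, so Ps = 166.
Buyers pay Pb = 166 − 63 = 103; Q' = -1172 + 8.5·166 = 239.
Government outlay = subsidy × quantity = 63 × 239 = 15057.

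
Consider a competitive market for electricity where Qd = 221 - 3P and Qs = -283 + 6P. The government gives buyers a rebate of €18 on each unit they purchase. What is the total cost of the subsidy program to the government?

Pre-subsidy: 221 - 3P = -283 + 6P gives P* = 56, Q* = 53.
With the rebate, buyers effectively pay Pb = Ps − 18, where Ps is the price sellers receive.
Demand in terms of Ps becomes Qd = 221 − 3(Ps − 18) = 275 - 3Ps. Setting this equal to supply: 275 - 3Ps = -283 + 6Ps, so Ps = 62.
Buyers pay Pb = 62 − 18 = 44; Q' = -283 + 6·62 = 89.
Government outlay = subsidy × quantity = 18 × 89 = 1602.

Government cost = €1602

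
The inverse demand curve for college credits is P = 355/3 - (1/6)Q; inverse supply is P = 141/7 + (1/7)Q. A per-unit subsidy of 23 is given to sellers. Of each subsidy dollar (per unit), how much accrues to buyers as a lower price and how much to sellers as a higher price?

Buyers gain 161/13 per unit; sellers gain 138/13 per unit

Pre-subsidy: 355/3 - (1/6)Q = 141/7 + (1/7)Q gives Q* = 4124/13 and P* = 851/13.
With the subsidy, sellers receive Ps = Pb + 23 for each unit, where Pb is the price buyers pay.
On the curves, Pb = 355/3 - (1/6)Q and Ps = 141/7 + (1/7)Q; the wedge Ps − Pb = 23 gives 141/7 + (1/7)Q − (355/3 - (1/6)Q) = 23, so Q' = 5090/13.
Then Pb = 355/3 − (1/6)·(5090/13) = 690/13 and Ps = 141/7 + (1/7)·(5090/13) = 989/13.
Buyers' price falls by P* − Pb = 851/13 − 690/13 = 161/13; sellers' price rises by Ps − P* = 989/13 − 851/13 = 138/13.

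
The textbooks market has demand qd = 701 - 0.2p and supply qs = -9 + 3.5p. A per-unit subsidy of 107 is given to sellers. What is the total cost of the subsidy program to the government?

Pre-subsidy: 701 - 0.2p = -9 + 3.5p gives p* = 7100/37, q* = 24517/37.
With the subsidy, sellers receive ps = pb + 107 for each unit, where pb is the price buyers pay.
Supply in terms of pb becomes qs = -9 + 3.5(pb + 107) = 365.5 + 3.5pb. Setting this equal to demand: 701 - 0.2pb = 365.5 + 3.5pb, so pb = 3355/37.
Sellers receive ps = 3355/37 + 107 = 7314/37; q' = 701 − 0.2·(3355/37) = 25266/37.
Government outlay = subsidy × quantity = 107 × 25266/37 = 2703462/37.

Government cost = 2703462/37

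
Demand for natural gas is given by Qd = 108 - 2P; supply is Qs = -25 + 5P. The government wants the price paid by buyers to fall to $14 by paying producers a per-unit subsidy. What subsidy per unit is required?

Required subsidy s = $7 per unit

At a buyer price of 14, quantity demanded is 108 − 2·14 = 80.
Sellers supply 80 only when they receive Ps with -25 + 5·Ps = 80, i.e. Ps = 21.
s = Ps − Pb = 21 − 14 = 7.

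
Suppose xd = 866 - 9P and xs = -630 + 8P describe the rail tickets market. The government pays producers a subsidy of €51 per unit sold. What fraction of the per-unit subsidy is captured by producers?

Pre-subsidy: 866 - 9P = -630 + 8P gives P* = 88, x* = 74.
With the subsidy, sellers receive Ps = Pb + 51 for each unit, where Pb is the price buyers pay.
Supply in terms of Pb becomes xs = -630 + 8(Pb + 51) = -222 + 8Pb. Setting this equal to demand: 866 - 9Pb = -222 + 8Pb, so Pb = 64.
Sellers receive Ps = 64 + 51 = 115; x' = 866 − 9·64 = 290.
Buyers' price falls by P* − Pb = 88 − 64 = 24; sellers' price rises by Ps − P* = 115 − 88 = 27.
So producers capture 27/51 = 9/17 of each unit of subsidy.

Producer share = 9/17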